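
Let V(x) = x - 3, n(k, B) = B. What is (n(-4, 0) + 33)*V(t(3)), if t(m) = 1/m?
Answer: -88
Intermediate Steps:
V(x) = -3 + x
(n(-4, 0) + 33)*V(t(3)) = (0 + 33)*(-3 + 1/3) = 33*(-3 + 1/3) = 33*(-8/3) = -88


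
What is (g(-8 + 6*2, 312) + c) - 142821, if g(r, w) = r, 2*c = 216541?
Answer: -69093/2 ≈ -34547.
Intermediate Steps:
c = 216541/2 (c = (½)*216541 = 216541/2 ≈ 1.0827e+5)
(g(-8 + 6*2, 312) + c) - 142821 = ((-8 + 6*2) + 216541/2) - 142821 = ((-8 + 12) + 216541/2) - 142821 = (4 + 216541/2) - 142821 = 216549/2 - 142821 = -69093/2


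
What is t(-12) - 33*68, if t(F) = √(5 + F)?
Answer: -2244 + I*√7 ≈ -2244.0 + 2.6458*I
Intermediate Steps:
t(-12) - 33*68 = √(5 - 12) - 33*68 = √(-7) - 2244 = I*√7 - 2244 = -2244 + I*√7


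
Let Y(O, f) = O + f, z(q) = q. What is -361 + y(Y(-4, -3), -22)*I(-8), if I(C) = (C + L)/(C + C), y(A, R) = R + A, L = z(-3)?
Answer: -6095/16 ≈ -380.94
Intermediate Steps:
L = -3
y(A, R) = A + R
I(C) = (-3 + C)/(2*C) (I(C) = (C - 3)/(C + C) = (-3 + C)/((2*C)) = (-3 + C)*(1/(2*C)) = (-3 + C)/(2*C))
-361 + y(Y(-4, -3), -22)*I(-8) = -361 + ((-4 - 3) - 22)*((½)*(-3 - 8)/(-8)) = -361 + (-7 - 22)*((½)*(-⅛)*(-11)) = -361 - 29*11/16 = -361 - 319/16 = -6095/16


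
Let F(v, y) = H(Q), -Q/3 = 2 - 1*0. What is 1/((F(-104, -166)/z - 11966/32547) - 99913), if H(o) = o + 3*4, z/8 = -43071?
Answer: -1869109116/186748986322903 ≈ -1.0009e-5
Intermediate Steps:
z = -344568 (z = 8*(-43071) = -344568)
Q = -6 (Q = -3*(2 - 1*0) = -3*(2 + 0) = -3*2 = -6)
H(o) = 12 + o (H(o) = o + 12 = 12 + o)
F(v, y) = 6 (F(v, y) = 12 - 6 = 6)
1/((F(-104, -166)/z - 11966/32547) - 99913) = 1/((6/(-344568) - 11966/32547) - 99913) = 1/((6*(-1/344568) - 11966*1/32547) - 99913) = 1/((-1/57428 - 11966/32547) - 99913) = 1/(-687215995/1869109116 - 99913) = 1/(-186748986322903/1869109116) = -1869109116/186748986322903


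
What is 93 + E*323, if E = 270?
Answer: 87303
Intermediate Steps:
93 + E*323 = 93 + 270*323 = 93 + 87210 = 87303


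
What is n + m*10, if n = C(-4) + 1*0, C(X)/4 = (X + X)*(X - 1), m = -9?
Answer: 70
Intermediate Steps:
C(X) = 8*X*(-1 + X) (C(X) = 4*((X + X)*(X - 1)) = 4*((2*X)*(-1 + X)) = 4*(2*X*(-1 + X)) = 8*X*(-1 + X))
n = 160 (n = 8*(-4)*(-1 - 4) + 1*0 = 8*(-4)*(-5) + 0 = 160 + 0 = 160)
n + m*10 = 160 - 9*10 = 160 - 90 = 70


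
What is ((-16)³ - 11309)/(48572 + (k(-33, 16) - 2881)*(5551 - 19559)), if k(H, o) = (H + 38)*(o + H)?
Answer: -3081/8319260 ≈ -0.00037035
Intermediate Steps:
k(H, o) = (38 + H)*(H + o)
((-16)³ - 11309)/(48572 + (k(-33, 16) - 2881)*(5551 - 19559)) = ((-16)³ - 11309)/(48572 + (((-33)² + 38*(-33) + 38*16 - 33*16) - 2881)*(5551 - 19559)) = (-4096 - 11309)/(48572 + ((1089 - 1254 + 608 - 528) - 2881)*(-14008)) = -15405/(48572 + (-85 - 2881)*(-14008)) = -15405/(48572 - 2966*(-14008)) = -15405/(48572 + 41547728) = -15405/41596300 = -15405*1/41596300 = -3081/8319260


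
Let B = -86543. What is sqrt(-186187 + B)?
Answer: I*sqrt(272730) ≈ 522.24*I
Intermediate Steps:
sqrt(-186187 + B) = sqrt(-186187 - 86543) = sqrt(-272730) = I*sqrt(272730)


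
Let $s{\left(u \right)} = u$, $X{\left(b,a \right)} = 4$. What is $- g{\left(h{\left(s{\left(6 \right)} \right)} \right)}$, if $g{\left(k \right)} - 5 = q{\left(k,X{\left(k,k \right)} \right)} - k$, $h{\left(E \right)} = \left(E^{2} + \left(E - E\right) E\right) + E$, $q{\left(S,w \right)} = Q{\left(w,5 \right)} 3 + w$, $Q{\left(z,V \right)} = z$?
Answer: $21$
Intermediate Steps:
$q{\left(S,w \right)} = 4 w$ ($q{\left(S,w \right)} = w 3 + w = 3 w + w = 4 w$)
$h{\left(E \right)} = E + E^{2}$ ($h{\left(E \right)} = \left(E^{2} + 0 E\right) + E = \left(E^{2} + 0\right) + E = E^{2} + E = E + E^{2}$)
$g{\left(k \right)} = 21 - k$ ($g{\left(k \right)} = 5 - \left(-16 + k\right) = 21 - k$)
$- g{\left(h{\left(s{\left(6 \right)} \right)} \right)} = - (21 - 6 \left(1 + 6\right)) = - (21 - 6 \cdot 7) = - (21 - 42) = \left(-1\right) \left(-21\right) = 21$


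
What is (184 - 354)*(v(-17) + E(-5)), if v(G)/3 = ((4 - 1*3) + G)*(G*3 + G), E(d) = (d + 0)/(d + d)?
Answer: -554965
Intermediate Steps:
E(d) = ½ (E(d) = d/((2*d)) = d*(1/(2*d)) = ½)
v(G) = 12*G*(1 + G) (v(G) = 3*(((4 - 1*3) + G)*(G*3 + G)) = 3*(((4 - 3) + G)*(3*G + G)) = 3*((1 + G)*(4*G)) = 3*(4*G*(1 + G)) = 12*G*(1 + G))
(184 - 354)*(v(-17) + E(-5)) = (184 - 354)*(12*(-17)*(1 - 17) + ½) = -170*(12*(-17)*(-16) + ½) = -170*(3264 + ½) = -170*6529/2 = -554965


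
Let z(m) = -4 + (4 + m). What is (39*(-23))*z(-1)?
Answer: 897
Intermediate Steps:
z(m) = m
(39*(-23))*z(-1) = (39*(-23))*(-1) = -897*(-1) = 897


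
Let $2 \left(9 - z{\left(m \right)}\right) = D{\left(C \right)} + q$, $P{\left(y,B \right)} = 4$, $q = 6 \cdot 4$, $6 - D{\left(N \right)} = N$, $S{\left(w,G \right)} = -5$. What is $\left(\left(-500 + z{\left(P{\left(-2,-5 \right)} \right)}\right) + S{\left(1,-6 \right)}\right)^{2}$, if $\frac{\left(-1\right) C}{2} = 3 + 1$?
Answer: $265225$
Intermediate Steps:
$C = -8$ ($C = - 2 \left(3 + 1\right) = \left(-2\right) 4 = -8$)
$D{\left(N \right)} = 6 - N$
$q = 24$
$z{\left(m \right)} = -10$ ($z{\left(m \right)} = 9 - \frac{\left(6 - -8\right) + 24}{2} = 9 - \frac{\left(6 + 8\right) + 24}{2} = 9 - \frac{14 + 24}{2} = 9 - 19 = -10$)
$\left(\left(-500 + z{\left(P{\left(-2,-5 \right)} \right)}\right) + S{\left(1,-6 \right)}\right)^{2} = \left(\left(-500 - 10\right) - 5\right)^{2} = \left(-510 - 5\right)^{2} = \left(-515\right)^{2} = 265225$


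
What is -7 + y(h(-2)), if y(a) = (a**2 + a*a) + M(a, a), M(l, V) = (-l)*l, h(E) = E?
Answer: -3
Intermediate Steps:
M(l, V) = -l**2
y(a) = a**2 (y(a) = (a**2 + a*a) - a**2 = (a**2 + a**2) - a**2 = 2*a**2 - a**2 = a**2)
-7 + y(h(-2)) = -7 + (-2)**2 = -7 + 4 = -3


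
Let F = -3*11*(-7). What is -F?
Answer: -231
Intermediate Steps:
F = 231 (F = -33*(-7) = 231)
-F = -1*231 = -231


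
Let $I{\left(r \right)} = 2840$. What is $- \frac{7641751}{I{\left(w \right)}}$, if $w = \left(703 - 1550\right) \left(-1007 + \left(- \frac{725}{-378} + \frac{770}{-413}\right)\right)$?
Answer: $- \frac{7641751}{2840} \approx -2690.8$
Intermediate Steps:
$w = \frac{2717287199}{3186}$ ($w = - 847 \left(-1007 + \left(\left(-725\right) \left(- \frac{1}{378}\right) + 770 \left(- \frac{1}{413}\right)\right)\right) = - 847 \left(-1007 + \left(\frac{725}{378} - \frac{110}{59}\right)\right) = - 847 \left(-1007 + \frac{1195}{22302}\right) = \left(-847\right) \left(- \frac{22456919}{22302}\right) = \frac{2717287199}{3186} \approx 8.5288 \cdot 10^{5}$)
$- \frac{7641751}{I{\left(w \right)}} = - \frac{7641751}{2840}$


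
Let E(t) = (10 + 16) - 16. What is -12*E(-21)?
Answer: -120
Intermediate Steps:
E(t) = 10 (E(t) = 26 - 16 = 10)
-12*E(-21) = -12*10 = -120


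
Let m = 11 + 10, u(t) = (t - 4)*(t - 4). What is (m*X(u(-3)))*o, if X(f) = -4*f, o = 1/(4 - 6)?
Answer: 2058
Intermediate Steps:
u(t) = (-4 + t)**2 (u(t) = (-4 + t)*(-4 + t) = (-4 + t)**2)
m = 21
o = -1/2 (o = 1/(-2) = -1/2 ≈ -0.50000)
(m*X(u(-3)))*o = (21*(-4*(-4 - 3)**2))*(-1/2) = (21*(-4*(-7)**2))*(-1/2) = (21*(-4*49))*(-1/2) = (21*(-196))*(-1/2) = -4116*(-1/2) = 2058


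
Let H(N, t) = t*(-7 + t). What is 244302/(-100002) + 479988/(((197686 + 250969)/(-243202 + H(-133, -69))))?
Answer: -1903672748613803/7477732885 ≈ -2.5458e+5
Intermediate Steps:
244302/(-100002) + 479988/(((197686 + 250969)/(-243202 + H(-133, -69)))) = 244302/(-100002) + 479988/(((197686 + 250969)/(-243202 - 69*(-7 - 69)))) = 244302*(-1/100002) + 479988/((448655/(-243202 - 69*(-76)))) = -40717/16667 + 479988/((448655/(-243202 + 5244))) = -40717/16667 + 479988/((448655/(-237958))) = -40717/16667 + 479988/((448655*(-1/237958))) = -40717/16667 + 479988/(-448655/237958) = -40717/16667 + 479988*(-237958/448655) = -40717/16667 - 114216984504/448655 = -1903672748613803/7477732885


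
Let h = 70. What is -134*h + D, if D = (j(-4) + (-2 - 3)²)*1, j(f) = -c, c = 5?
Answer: -9360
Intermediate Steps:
j(f) = -5 (j(f) = -1*5 = -5)
D = 20 (D = (-5 + (-2 - 3)²)*1 = (-5 + (-5)²)*1 = (-5 + 25)*1 = 20*1 = 20)
-134*h + D = -134*70 + 20 = -9380 + 20 = -9360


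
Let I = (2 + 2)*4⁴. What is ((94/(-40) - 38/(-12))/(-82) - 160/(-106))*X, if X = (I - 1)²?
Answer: 136398659529/86920 ≈ 1.5692e+6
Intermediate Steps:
I = 1024 (I = 4*256 = 1024)
X = 1046529 (X = (1024 - 1)² = 1023² = 1046529)
((94/(-40) - 38/(-12))/(-82) - 160/(-106))*X = ((94/(-40) - 38/(-12))/(-82) - 160/(-106))*1046529 = ((94*(-1/40) - 38*(-1/12))*(-1/82) - 160*(-1/106))*1046529 = ((-47/20 + 19/6)*(-1/82) + 80/53)*1046529 = ((49/60)*(-1/82) + 80/53)*1046529 = (-49/4920 + 80/53)*1046529 = (391003/260760)*1046529 = 136398659529/86920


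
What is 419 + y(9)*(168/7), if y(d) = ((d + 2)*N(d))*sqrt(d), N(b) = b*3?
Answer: 21803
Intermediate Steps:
N(b) = 3*b
y(d) = 3*d**(3/2)*(2 + d) (y(d) = ((d + 2)*(3*d))*sqrt(d) = ((2 + d)*(3*d))*sqrt(d) = (3*d*(2 + d))*sqrt(d) = 3*d**(3/2)*(2 + d))
419 + y(9)*(168/7) = 419 + (3*9**(3/2)*(2 + 9))*(168/7) = 419 + (3*27*11)*(168*(1/7)) = 419 + 891*24 = 419 + 21384 = 21803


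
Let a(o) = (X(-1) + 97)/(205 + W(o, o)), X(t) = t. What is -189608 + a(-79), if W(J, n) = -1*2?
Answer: -38490328/203 ≈ -1.8961e+5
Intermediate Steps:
W(J, n) = -2
a(o) = 96/203 (a(o) = (-1 + 97)/(205 - 2) = 96/203)
-189608 + a(-79) = -189608 + 96/203 = -38490328/203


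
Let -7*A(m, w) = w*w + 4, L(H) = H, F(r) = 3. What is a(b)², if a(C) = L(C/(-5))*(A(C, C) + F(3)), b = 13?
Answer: 3904576/1225 ≈ 3187.4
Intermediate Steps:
A(m, w) = -4/7 - w²/7 (A(m, w) = -(w*w + 4)/7 = -(w² + 4)/7 = -(4 + w²)/7 = -4/7 - w²/7)
a(C) = -C*(17/7 - C²/7)/5 (a(C) = (C/(-5))*((-4/7 - C²/7) + 3) = (C*(-⅕))*(17/7 - C²/7) = (-C/5)*(17/7 - C²/7) = -C*(17/7 - C²/7)/5)
a(b)² = ((1/35)*13*(-17 + 13²))² = ((1/35)*13*(-17 + 169))² = ((1/35)*13*152)² = (1976/35)² = 3904576/1225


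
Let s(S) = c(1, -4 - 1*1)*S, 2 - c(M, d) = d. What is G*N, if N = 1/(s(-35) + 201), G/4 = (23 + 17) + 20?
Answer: -60/11 ≈ -5.4545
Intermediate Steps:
c(M, d) = 2 - d
G = 240 (G = 4*((23 + 17) + 20) = 4*(40 + 20) = 4*60 = 240)
s(S) = 7*S (s(S) = (2 - (-4 - 1*1))*S = (2 - (-4 - 1))*S = (2 - 1*(-5))*S = (2 + 5)*S = 7*S)
N = -1/44 (N = 1/(7*(-35) + 201) = 1/(-245 + 201) = 1/(-44) = -1/44 ≈ -0.022727)
G*N = 240*(-1/44) = -60/11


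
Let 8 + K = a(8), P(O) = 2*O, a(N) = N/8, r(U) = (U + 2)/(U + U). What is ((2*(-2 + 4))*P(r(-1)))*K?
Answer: 28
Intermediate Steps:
r(U) = (2 + U)/(2*U) (r(U) = (2 + U)/((2*U)) = (2 + U)*(1/(2*U)) = (2 + U)/(2*U))
a(N) = N/8 (a(N) = N*(⅛) = N/8)
K = -7 (K = -8 + (⅛)*8 = -8 + 1 = -7)
((2*(-2 + 4))*P(r(-1)))*K = ((2*(-2 + 4))*(2*((½)*(2 - 1)/(-1))))*(-7) = ((2*2)*(2*((½)*(-1)*1)))*(-7) = (4*(2*(-½)))*(-7) = (4*(-1))*(-7) = -4*(-7) = 28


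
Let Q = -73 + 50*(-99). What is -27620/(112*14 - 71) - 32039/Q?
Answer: -90772877/7519431 ≈ -12.072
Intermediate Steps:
Q = -5023 (Q = -73 - 4950 = -5023)
-27620/(112*14 - 71) - 32039/Q = -27620/(112*14 - 71) - 32039/(-5023) = -27620/(1568 - 71) - 32039*(-1/5023) = -27620/1497 + 32039/5023 = -90772877/7519431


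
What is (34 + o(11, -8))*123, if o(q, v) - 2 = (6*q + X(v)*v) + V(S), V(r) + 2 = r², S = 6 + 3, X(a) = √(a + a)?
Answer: 22263 - 3936*I ≈ 22263.0 - 3936.0*I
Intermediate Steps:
X(a) = √2*√a (X(a) = √(2*a) = √2*√a)
S = 9
V(r) = -2 + r²
o(q, v) = 81 + 6*q + √2*v^(3/2) (o(q, v) = 2 + ((6*q + (√2*√v)*v) + (-2 + 9²)) = 2 + ((6*q + √2*v^(3/2)) + (-2 + 81)) = 2 + ((6*q + √2*v^(3/2)) + 79) = 2 + (79 + 6*q + √2*v^(3/2)) = 81 + 6*q + √2*v^(3/2))
(34 + o(11, -8))*123 = (34 + (81 + 6*11 + √2*(-8)^(3/2)))*123 = (34 + (81 + 66 + √2*(-16*I*√2)))*123 = (34 + (81 + 66 - 32*I))*123 = (34 + (147 - 32*I))*123 = (181 - 32*I)*123 = 22263 - 3936*I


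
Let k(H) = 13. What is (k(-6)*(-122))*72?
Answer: -114192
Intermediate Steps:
(k(-6)*(-122))*72 = (13*(-122))*72 = -1586*72 = -114192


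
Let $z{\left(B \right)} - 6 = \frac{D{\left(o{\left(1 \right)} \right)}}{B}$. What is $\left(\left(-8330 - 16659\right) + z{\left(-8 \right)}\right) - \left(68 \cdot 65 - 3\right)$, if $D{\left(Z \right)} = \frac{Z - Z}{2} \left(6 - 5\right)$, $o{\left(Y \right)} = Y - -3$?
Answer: $-29400$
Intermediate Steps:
$o{\left(Y \right)} = 3 + Y$ ($o{\left(Y \right)} = Y + 3 = 3 + Y$)
$D{\left(Z \right)} = 0$ ($D{\left(Z \right)} = 0 \cdot \frac{1}{2} \cdot 1 = 0 \cdot 1 = 0$)
$z{\left(B \right)} = 6$ ($z{\left(B \right)} = 6 + \frac{0}{B} = 6 + 0 = 6$)
$\left(\left(-8330 - 16659\right) + z{\left(-8 \right)}\right) - \left(68 \cdot 65 - 3\right) = \left(\left(-8330 - 16659\right) + 6\right) - \left(68 \cdot 65 - 3\right) = \left(-24989 + 6\right) - \left(4420 - 3\right) = -24983 - 4417 = -29400$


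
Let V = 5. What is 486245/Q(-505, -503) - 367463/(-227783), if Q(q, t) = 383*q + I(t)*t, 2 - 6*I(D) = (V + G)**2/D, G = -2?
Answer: -47547991439/52914218683 ≈ -0.89859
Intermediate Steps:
I(D) = 1/3 - 3/(2*D) (I(D) = 1/3 - (5 - 2)**2/(6*D) = 1/3 - 3**2/(6*D) = 1/3 - 3/(2*D))
Q(q, t) = -3/2 + 383*q + t/3 (Q(q, t) = 383*q + ((-9 + 2*t)/(6*t))*t = 383*q + (-3/2 + t/3) = -3/2 + 383*q + t/3)
486245/Q(-505, -503) - 367463/(-227783) = 486245/(-3/2 + 383*(-505) + (1/3)*(-503)) - 367463/(-227783) = 486245/(-3/2 - 193415 - 503/3) - 367463*(-1/227783) = 486245/(-1161505/6) + 367463/227783 = 486245*(-6/1161505) + 367463/227783 = -583494/232301 + 367463/227783 = -47547991439/52914218683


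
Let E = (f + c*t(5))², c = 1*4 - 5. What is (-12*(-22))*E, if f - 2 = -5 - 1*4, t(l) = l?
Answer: 38016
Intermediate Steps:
f = -7 (f = 2 + (-5 - 1*4) = 2 + (-5 - 4) = 2 - 9 = -7)
c = -1 (c = 4 - 5 = -1)
E = 144 (E = (-7 - 1*5)² = (-7 - 5)² = (-12)² = 144)
(-12*(-22))*E = -12*(-22)*144 = 264*144 = 38016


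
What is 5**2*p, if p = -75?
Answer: -1875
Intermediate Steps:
5**2*p = 5**2*(-75) = 25*(-75) = -1875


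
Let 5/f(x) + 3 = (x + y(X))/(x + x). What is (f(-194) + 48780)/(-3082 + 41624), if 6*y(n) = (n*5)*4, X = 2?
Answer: 7145979/5646403 ≈ 1.2656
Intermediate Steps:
y(n) = 10*n/3 (y(n) = ((n*5)*4)/6 = ((5*n)*4)/6 = (20*n)/6 = 10*n/3)
f(x) = 5/(-3 + (20/3 + x)/(2*x)) (f(x) = 5/(-3 + (x + (10/3)*2)/(x + x)) = 5/(-3 + (x + 20/3)/((2*x))) = 5/(-3 + (20/3 + x)*(1/(2*x))) = 5/(-3 + (20/3 + x)/(2*x)))
(f(-194) + 48780)/(-3082 + 41624) = (-6*(-194)/(-4 + 3*(-194)) + 48780)/(-3082 + 41624) = (-6*(-194)/(-4 - 582) + 48780)/38542 = (-6*(-194)/(-586) + 48780)*(1/38542) = (-6*(-194)*(-1/586) + 48780)*(1/38542) = (-582/293 + 48780)*(1/38542) = (14291958/293)*(1/38542) = 7145979/5646403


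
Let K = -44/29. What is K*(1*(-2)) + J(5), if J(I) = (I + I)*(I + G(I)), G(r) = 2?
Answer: 2118/29 ≈ 73.034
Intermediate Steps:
K = -44/29 (K = -44*1/29 = -44/29 ≈ -1.5172)
J(I) = 2*I*(2 + I) (J(I) = (I + I)*(I + 2) = (2*I)*(2 + I) = 2*I*(2 + I))
K*(1*(-2)) + J(5) = -44*(-2)/29 + 2*5*(2 + 5) = -44/29*(-2) + 2*5*7 = 88/29 + 70 = 2118/29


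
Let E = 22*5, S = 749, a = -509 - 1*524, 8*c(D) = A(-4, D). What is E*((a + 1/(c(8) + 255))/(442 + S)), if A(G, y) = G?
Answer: -19279150/202073 ≈ -95.407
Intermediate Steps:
c(D) = -½ (c(D) = (⅛)*(-4) = -½)
a = -1033 (a = -509 - 524 = -1033)
E = 110
E*((a + 1/(c(8) + 255))/(442 + S)) = 110*((-1033 + 1/(-½ + 255))/(442 + 749)) = 110*((-1033 + 1/(509/2))/1191) = 110*((-1033 + 2/509)*(1/1191)) = 110*(-525795/509*1/1191) = 110*(-175265/202073) = -19279150/202073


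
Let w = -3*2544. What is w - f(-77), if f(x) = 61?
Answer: -7693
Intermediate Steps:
w = -7632
w - f(-77) = -7632 - 1*61 = -7632 - 61 = -7693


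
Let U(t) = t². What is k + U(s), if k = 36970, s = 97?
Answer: 46379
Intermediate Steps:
k + U(s) = 36970 + 97² = 36970 + 9409 = 46379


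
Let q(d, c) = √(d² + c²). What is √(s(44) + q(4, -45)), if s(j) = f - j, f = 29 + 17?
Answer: √(2 + √2041) ≈ 6.8686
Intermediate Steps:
q(d, c) = √(c² + d²)
f = 46
s(j) = 46 - j
√(s(44) + q(4, -45)) = √((46 - 1*44) + √((-45)² + 4²)) = √((46 - 44) + √(2025 + 16)) = √(2 + √2041)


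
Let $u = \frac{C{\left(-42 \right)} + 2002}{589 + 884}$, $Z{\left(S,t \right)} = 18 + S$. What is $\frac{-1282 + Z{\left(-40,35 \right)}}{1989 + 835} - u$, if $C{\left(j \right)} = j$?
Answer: $- \frac{931979}{519969} \approx -1.7924$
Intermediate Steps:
$u = \frac{1960}{1473}$ ($u = \frac{-42 + 2002}{589 + 884} = \frac{1960}{1473} \approx 1.3306$)
$\frac{-1282 + Z{\left(-40,35 \right)}}{1989 + 835} - u = \frac{-1282 + \left(18 - 40\right)}{1989 + 835} - \frac{1960}{1473} = \frac{-1282 - 22}{2824} - \frac{1960}{1473} = \left(-1304\right) \frac{1}{2824} - \frac{1960}{1473} = - \frac{163}{353} - \frac{1960}{1473} = - \frac{931979}{519969}$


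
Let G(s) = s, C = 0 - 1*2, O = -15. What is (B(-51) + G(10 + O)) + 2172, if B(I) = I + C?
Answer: 2114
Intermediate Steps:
C = -2 (C = 0 - 2 = -2)
B(I) = -2 + I (B(I) = I - 2 = -2 + I)
(B(-51) + G(10 + O)) + 2172 = ((-2 - 51) + (10 - 15)) + 2172 = (-53 - 5) + 2172 = -58 + 2172 = 2114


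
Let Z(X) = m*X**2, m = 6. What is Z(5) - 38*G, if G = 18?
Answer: -534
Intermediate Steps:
Z(X) = 6*X**2
Z(5) - 38*G = 6*5**2 - 38*18 = 6*25 - 684 = 150 - 684 = -534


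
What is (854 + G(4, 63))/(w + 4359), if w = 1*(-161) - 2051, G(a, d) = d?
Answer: 917/2147 ≈ 0.42711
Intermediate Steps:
w = -2212 (w = -161 - 2051 = -2212)
(854 + G(4, 63))/(w + 4359) = (854 + 63)/(-2212 + 4359) = 917/2147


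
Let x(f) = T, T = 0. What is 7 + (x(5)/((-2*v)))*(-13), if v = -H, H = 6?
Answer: 7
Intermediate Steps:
x(f) = 0
v = -6 (v = -1*6 = -6)
7 + (x(5)/((-2*v)))*(-13) = 7 + (0/((-2*(-6))))*(-13) = 7 + (0/12)*(-13) = 7 + (0*(1/12))*(-13) = 7 + 0*(-13) = 7 + 0 = 7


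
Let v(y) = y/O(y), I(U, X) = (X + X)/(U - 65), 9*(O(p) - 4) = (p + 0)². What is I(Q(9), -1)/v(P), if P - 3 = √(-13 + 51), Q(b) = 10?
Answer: -14/4785 + 26*√38/2871 ≈ 0.052900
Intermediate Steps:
O(p) = 4 + p²/9 (O(p) = 4 + (p + 0)²/9 = 4 + p²/9)
I(U, X) = 2*X/(-65 + U) (I(U, X) = (2*X)/(-65 + U) = 2*X/(-65 + U))
P = 3 + √38 (P = 3 + √(-13 + 51) = 3 + √38 ≈ 9.1644)
v(y) = y/(4 + y²/9)
I(Q(9), -1)/v(P) = (2*(-1)/(-65 + 10))/((9*(3 + √38)/(36 + (3 + √38)²))) = (2*(-1)/(-55))/((9*(3 + √38)/(36 + (3 + √38)²))) = (2*(-1)*(-1/55))*((36 + (3 + √38)²)/(9*(3 + √38))) = 2*((36 + (3 + √38)²)/(9*(3 + √38)))/55 = 2*(36 + (3 + √38)²)/(495*(3 + √38))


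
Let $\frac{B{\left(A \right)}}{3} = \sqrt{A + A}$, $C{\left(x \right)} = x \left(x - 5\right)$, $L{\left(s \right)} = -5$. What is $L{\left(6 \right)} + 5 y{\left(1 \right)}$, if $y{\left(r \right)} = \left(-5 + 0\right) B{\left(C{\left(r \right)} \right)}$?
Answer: $-5 - 150 i \sqrt{2} \approx -5.0 - 212.13 i$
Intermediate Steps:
$C{\left(x \right)} = x \left(-5 + x\right)$
$B{\left(A \right)} = 3 \sqrt{2} \sqrt{A}$ ($B{\left(A \right)} = 3 \sqrt{A + A} = 3 \sqrt{2 A} = 3 \sqrt{2} \sqrt{A}$)
$y{\left(r \right)} = - 15 \sqrt{2} \sqrt{r \left(-5 + r\right)}$ ($y{\left(r \right)} = \left(-5 + 0\right) 3 \sqrt{2} \sqrt{r \left(-5 + r\right)} = - 5 \cdot 3 \sqrt{2} \sqrt{r \left(-5 + r\right)} = - 15 \sqrt{2} \sqrt{r \left(-5 + r\right)}$)
$L{\left(6 \right)} + 5 y{\left(1 \right)} = -5 + 5 \left(- 15 \sqrt{2} \sqrt{1 \left(-5 + 1\right)}\right) = -5 + 5 \left(- 15 \sqrt{2} \sqrt{1 \left(-4\right)}\right) = -5 + 5 \left(- 15 \sqrt{2} \sqrt{-4}\right) = -5 + 5 \left(- 15 \sqrt{2} \cdot 2 i\right) = -5 + 5 \left(- 30 i \sqrt{2}\right) = -5 - 150 i \sqrt{2}$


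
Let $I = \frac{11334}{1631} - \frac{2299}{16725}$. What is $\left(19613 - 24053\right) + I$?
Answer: $- \frac{120930617519}{27278475} \approx -4433.2$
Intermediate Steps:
$I = \frac{185811481}{27278475}$ ($I = 11334 \cdot \frac{1}{1631} - \frac{2299}{16725} = \frac{11334}{1631} - \frac{2299}{16725} = \frac{185811481}{27278475} \approx 6.8117$)
$\left(19613 - 24053\right) + I = \left(19613 - 24053\right) + \frac{185811481}{27278475} = -4440 + \frac{185811481}{27278475} = - \frac{120930617519}{27278475}$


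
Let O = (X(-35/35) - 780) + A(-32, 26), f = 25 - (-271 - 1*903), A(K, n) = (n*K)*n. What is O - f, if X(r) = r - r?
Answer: -23611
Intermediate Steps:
A(K, n) = K*n² (A(K, n) = (K*n)*n = K*n²)
X(r) = 0
f = 1199 (f = 25 - (-271 - 903) = 25 - 1*(-1174) = 25 + 1174 = 1199)
O = -22412 (O = (0 - 780) - 32*26² = -780 - 32*676 = -780 - 21632 = -22412)
O - f = -22412 - 1*1199 = -22412 - 1199 = -23611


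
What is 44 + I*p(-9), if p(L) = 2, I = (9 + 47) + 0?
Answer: 156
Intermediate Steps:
I = 56 (I = 56 + 0 = 56)
44 + I*p(-9) = 44 + 56*2 = 44 + 112 = 156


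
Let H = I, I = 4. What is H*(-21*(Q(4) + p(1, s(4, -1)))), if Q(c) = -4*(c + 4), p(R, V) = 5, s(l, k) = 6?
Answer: 2268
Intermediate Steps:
Q(c) = -16 - 4*c (Q(c) = -4*(4 + c) = -16 - 4*c)
H = 4
H*(-21*(Q(4) + p(1, s(4, -1)))) = 4*(-21*((-16 - 4*4) + 5)) = 4*(-21*((-16 - 16) + 5)) = 4*(-21*(-32 + 5)) = 4*(-21*(-27)) = 4*567 = 2268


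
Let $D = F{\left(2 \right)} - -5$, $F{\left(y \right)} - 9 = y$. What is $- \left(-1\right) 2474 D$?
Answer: $39584$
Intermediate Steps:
$F{\left(y \right)} = 9 + y$
$D = 16$ ($D = \left(9 + 2\right) - -5 = 11 + 5 = 16$)
$- \left(-1\right) 2474 D = - \left(-1\right) 2474 \cdot 16 = \left(-1\right) \left(-2474\right) 16 = 2474 \cdot 16 = 39584$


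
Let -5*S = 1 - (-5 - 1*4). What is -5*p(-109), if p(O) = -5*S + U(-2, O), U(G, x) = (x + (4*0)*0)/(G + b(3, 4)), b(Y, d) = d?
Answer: 445/2 ≈ 222.50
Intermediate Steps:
U(G, x) = x/(4 + G) (U(G, x) = (x + (4*0)*0)/(G + 4) = (x + 0*0)/(4 + G) = (x + 0)/(4 + G) = x/(4 + G))
S = -2 (S = -(1 - (-5 - 1*4))/5 = -(1 - (-5 - 4))/5 = -(1 - 1*(-9))/5 = -(1 + 9)/5 = -⅕*10 = -2)
p(O) = 10 + O/2 (p(O) = -5*(-2) + O/(4 - 2) = 10 + O/2)
-5*p(-109) = -5*(10 + (½)*(-109)) = -5*(10 - 109/2) = -5*(-89/2) = 445/2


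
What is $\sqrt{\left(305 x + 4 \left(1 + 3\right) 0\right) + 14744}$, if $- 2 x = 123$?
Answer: $\frac{i \sqrt{16054}}{2} \approx 63.352 i$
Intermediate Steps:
$x = - \frac{123}{2}$ ($x = \left(- \frac{1}{2}\right) 123 = - \frac{123}{2} \approx -61.5$)
$\sqrt{\left(305 x + 4 \left(1 + 3\right) 0\right) + 14744} = \sqrt{\left(305 \left(- \frac{123}{2}\right) + 4 \left(1 + 3\right) 0\right) + 14744} = \sqrt{\left(- \frac{37515}{2} + 4 \cdot 4 \cdot 0\right) + 14744} = \sqrt{\left(- \frac{37515}{2} + 16 \cdot 0\right) + 14744} = \sqrt{\left(- \frac{37515}{2} + 0\right) + 14744} = \sqrt{- \frac{37515}{2} + 14744} = \sqrt{- \frac{8027}{2}} = \frac{i \sqrt{16054}}{2}$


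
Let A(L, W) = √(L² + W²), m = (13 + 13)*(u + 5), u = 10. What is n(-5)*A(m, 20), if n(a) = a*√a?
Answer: -250*I*√305 ≈ -4366.1*I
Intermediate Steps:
n(a) = a^(3/2)
m = 390 (m = (13 + 13)*(10 + 5) = 26*15 = 390)
n(-5)*A(m, 20) = (-5)^(3/2)*√(390² + 20²) = (-5*I*√5)*√(152100 + 400) = (-5*I*√5)*√152500 = (-5*I*√5)*(50*√61) = -250*I*√305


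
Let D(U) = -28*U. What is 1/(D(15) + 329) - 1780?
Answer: -161981/91 ≈ -1780.0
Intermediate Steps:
1/(D(15) + 329) - 1780 = 1/(-28*15 + 329) - 1780 = 1/(-420 + 329) - 1780 = 1/(-91) - 1780 = -1/91 - 1780 = -161981/91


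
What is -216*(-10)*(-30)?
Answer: -64800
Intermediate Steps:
-216*(-10)*(-30) = -36*(-60)*(-30) = 2160*(-30) = -64800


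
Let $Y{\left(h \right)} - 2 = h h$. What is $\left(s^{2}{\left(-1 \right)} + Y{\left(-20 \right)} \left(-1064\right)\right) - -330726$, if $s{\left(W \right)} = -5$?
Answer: $-96977$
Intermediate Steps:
$Y{\left(h \right)} = 2 + h^{2}$ ($Y{\left(h \right)} = 2 + h h = 2 + h^{2}$)
$\left(s^{2}{\left(-1 \right)} + Y{\left(-20 \right)} \left(-1064\right)\right) - -330726 = \left(\left(-5\right)^{2} + \left(2 + \left(-20\right)^{2}\right) \left(-1064\right)\right) - -330726 = \left(25 + \left(2 + 400\right) \left(-1064\right)\right) + 330726 = \left(25 + 402 \left(-1064\right)\right) + 330726 = \left(25 - 427728\right) + 330726 = -427703 + 330726 = -96977$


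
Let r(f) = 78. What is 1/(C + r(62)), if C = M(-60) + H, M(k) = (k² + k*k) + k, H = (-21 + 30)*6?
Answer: 1/7272 ≈ 0.00013751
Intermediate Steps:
H = 54 (H = 9*6 = 54)
M(k) = k + 2*k² (M(k) = (k² + k²) + k = 2*k² + k = k + 2*k²)
C = 7194 (C = -60*(1 + 2*(-60)) + 54 = -60*(1 - 120) + 54 = -60*(-119) + 54 = 7140 + 54 = 7194)
1/(C + r(62)) = 1/(7194 + 78) = 1/7272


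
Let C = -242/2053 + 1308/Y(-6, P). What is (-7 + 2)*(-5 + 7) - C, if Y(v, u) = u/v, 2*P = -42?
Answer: -5512664/14371 ≈ -383.60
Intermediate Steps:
P = -21 (P = (1/2)*(-42) = -21)
C = 5368954/14371 (C = -242/2053 + 1308/((-21/(-6))) = -242*1/2053 + 1308/((-21*(-1/6))) = -242/2053 + 1308/(7/2) = -242/2053 + 1308*(2/7) = -242/2053 + 2616/7 = 5368954/14371 ≈ 373.60)
(-7 + 2)*(-5 + 7) - C = (-7 + 2)*(-5 + 7) - 1*5368954/14371 = -5*2 - 5368954/14371 = -10 - 5368954/14371 = -5512664/14371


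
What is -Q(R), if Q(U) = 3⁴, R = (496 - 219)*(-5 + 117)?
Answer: -81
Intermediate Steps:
R = 31024 (R = 277*112 = 31024)
Q(U) = 81
-Q(R) = -1*81 = -81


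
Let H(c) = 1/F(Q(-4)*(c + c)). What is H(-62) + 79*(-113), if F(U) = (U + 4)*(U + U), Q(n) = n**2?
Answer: -70136225279/7856640 ≈ -8927.0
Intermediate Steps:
F(U) = 2*U*(4 + U) (F(U) = (4 + U)*(2*U) = 2*U*(4 + U))
H(c) = 1/(64*c*(4 + 32*c)) (H(c) = 1/(2*((-4)**2*(c + c))*(4 + (-4)**2*(c + c))) = 1/(2*(16*(2*c))*(4 + 16*(2*c))) = 1/(2*(32*c)*(4 + 32*c)) = 1/(64*c*(4 + 32*c)))
H(-62) + 79*(-113) = (1/256)/(-62*(1 + 8*(-62))) + 79*(-113) = (1/256)*(-1/62)/(1 - 496) - 8927 = (1/256)*(-1/62)/(-495) - 8927 = (1/256)*(-1/62)*(-1/495) - 8927 = 1/7856640 - 8927 = -70136225279/7856640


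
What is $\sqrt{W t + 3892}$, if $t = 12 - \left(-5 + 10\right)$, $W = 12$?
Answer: $2 \sqrt{994} \approx 63.056$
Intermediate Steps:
$t = 7$ ($t = 12 - 5 = 7$)
$\sqrt{W t + 3892} = \sqrt{12 \cdot 7 + 3892} = \sqrt{84 + 3892} = \sqrt{3976} = 2 \sqrt{994}$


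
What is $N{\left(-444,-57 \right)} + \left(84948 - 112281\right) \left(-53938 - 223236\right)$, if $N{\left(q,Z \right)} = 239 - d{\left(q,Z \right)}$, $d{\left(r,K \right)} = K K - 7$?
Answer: $7575993939$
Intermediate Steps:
$d{\left(r,K \right)} = -7 + K^{2}$ ($d{\left(r,K \right)} = K^{2} - 7 = -7 + K^{2}$)
$N{\left(q,Z \right)} = 246 - Z^{2}$ ($N{\left(q,Z \right)} = 239 - \left(-7 + Z^{2}\right) = 246 - Z^{2}$)
$N{\left(-444,-57 \right)} + \left(84948 - 112281\right) \left(-53938 - 223236\right) = \left(246 - \left(-57\right)^{2}\right) + \left(84948 - 112281\right) \left(-53938 - 223236\right) = \left(246 - 3249\right) - -7575996942 = \left(246 - 3249\right) + 7575996942 = -3003 + 7575996942 = 7575993939$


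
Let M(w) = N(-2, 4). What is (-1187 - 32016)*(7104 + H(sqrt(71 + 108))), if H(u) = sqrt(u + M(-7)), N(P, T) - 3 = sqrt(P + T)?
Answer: -235874112 - 33203*sqrt(3 + sqrt(2) + sqrt(179)) ≈ -2.3601e+8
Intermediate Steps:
N(P, T) = 3 + sqrt(P + T)
M(w) = 3 + sqrt(2) (M(w) = 3 + sqrt(-2 + 4) = 3 + sqrt(2))
H(u) = sqrt(3 + u + sqrt(2)) (H(u) = sqrt(u + (3 + sqrt(2))) = sqrt(3 + u + sqrt(2)))
(-1187 - 32016)*(7104 + H(sqrt(71 + 108))) = (-1187 - 32016)*(7104 + sqrt(3 + sqrt(71 + 108) + sqrt(2))) = -33203*(7104 + sqrt(3 + sqrt(179) + sqrt(2))) = -33203*(7104 + sqrt(3 + sqrt(2) + sqrt(179))) = -235874112 - 33203*sqrt(3 + sqrt(2) + sqrt(179))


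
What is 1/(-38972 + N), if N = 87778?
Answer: 1/48806 ≈ 2.0489e-5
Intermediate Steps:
1/(-38972 + N) = 1/(-38972 + 87778) = 1/48806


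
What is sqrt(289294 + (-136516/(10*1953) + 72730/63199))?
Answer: sqrt(12242019278126175246170)/205712745 ≈ 537.86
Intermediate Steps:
sqrt(289294 + (-136516/(10*1953) + 72730/63199)) = sqrt(289294 + (-136516/19530 + 72730*(1/63199))) = sqrt(289294 + (-136516*1/19530 + 72730/63199)) = sqrt(289294 + (-68258/9765 + 72730/63199)) = sqrt(289294 - 3603628892/617138235) = sqrt(178530784927198/617138235) = sqrt(12242019278126175246170)/205712745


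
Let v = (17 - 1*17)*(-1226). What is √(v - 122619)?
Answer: I*√122619 ≈ 350.17*I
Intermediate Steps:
v = 0 (v = (17 - 17)*(-1226) = 0*(-1226) = 0)
√(v - 122619) = √(0 - 122619) = √(-122619) = I*√122619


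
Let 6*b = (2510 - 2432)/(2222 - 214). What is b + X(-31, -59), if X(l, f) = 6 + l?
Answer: -50187/2008 ≈ -24.994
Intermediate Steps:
b = 13/2008 (b = ((2510 - 2432)/(2222 - 214))/6 = (78/2008)/6 = (78*(1/2008))/6 = (⅙)*(39/1004) = 13/2008 ≈ 0.0064741)
b + X(-31, -59) = 13/2008 + (6 - 31) = 13/2008 - 25 = -50187/2008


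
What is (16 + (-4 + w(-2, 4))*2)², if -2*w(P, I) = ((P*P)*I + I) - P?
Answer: 196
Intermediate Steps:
w(P, I) = P/2 - I/2 - I*P²/2 (w(P, I) = -(((P*P)*I + I) - P)/2 = -((P²*I + I) - P)/2 = -((I*P² + I) - P)/2 = -((I + I*P²) - P)/2 = -(I - P + I*P²)/2 = P/2 - I/2 - I*P²/2)
(16 + (-4 + w(-2, 4))*2)² = (16 + (-4 + ((½)*(-2) - ½*4 - ½*4*(-2)²))*2)² = (16 + (-4 + (-1 - 2 - ½*4*4))*2)² = (16 + (-4 + (-1 - 2 - 8))*2)² = (16 + (-4 - 11)*2)² = (16 - 15*2)² = (16 - 30)² = (-14)² = 196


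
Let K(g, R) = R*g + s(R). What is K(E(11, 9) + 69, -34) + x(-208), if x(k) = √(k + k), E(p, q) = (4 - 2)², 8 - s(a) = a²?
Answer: -3630 + 4*I*√26 ≈ -3630.0 + 20.396*I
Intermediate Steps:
s(a) = 8 - a²
E(p, q) = 4 (E(p, q) = 2² = 4)
K(g, R) = 8 - R² + R*g (K(g, R) = R*g + (8 - R²) = 8 - R² + R*g)
x(k) = √2*√k (x(k) = √(2*k) = √2*√k)
K(E(11, 9) + 69, -34) + x(-208) = (8 - 1*(-34)² - 34*(4 + 69)) + √2*√(-208) = (8 - 1*1156 - 34*73) + √2*(4*I*√13) = (8 - 1156 - 2482) + 4*I*√26 = -3630 + 4*I*√26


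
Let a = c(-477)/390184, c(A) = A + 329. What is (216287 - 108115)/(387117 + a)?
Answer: 10551745912/37761714845 ≈ 0.27943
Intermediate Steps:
c(A) = 329 + A
a = -37/97546 (a = (329 - 477)/390184 = -148*1/390184 = -37/97546 ≈ -0.00037931)
(216287 - 108115)/(387117 + a) = (216287 - 108115)/(387117 - 37/97546) = 108172/(37761714845/97546) = 108172*(97546/37761714845) = 10551745912/37761714845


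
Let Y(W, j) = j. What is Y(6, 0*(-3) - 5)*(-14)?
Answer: 70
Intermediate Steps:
Y(6, 0*(-3) - 5)*(-14) = (0*(-3) - 5)*(-14) = (0 - 5)*(-14) = -5*(-14) = 70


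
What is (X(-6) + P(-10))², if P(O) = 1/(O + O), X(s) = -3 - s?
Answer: 3481/400 ≈ 8.7025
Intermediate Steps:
P(O) = 1/(2*O)
(X(-6) + P(-10))² = ((-3 - 1*(-6)) + (½)/(-10))² = ((-3 + 6) + (½)*(-⅒))² = (3 - 1/20)² = (59/20)² = 3481/400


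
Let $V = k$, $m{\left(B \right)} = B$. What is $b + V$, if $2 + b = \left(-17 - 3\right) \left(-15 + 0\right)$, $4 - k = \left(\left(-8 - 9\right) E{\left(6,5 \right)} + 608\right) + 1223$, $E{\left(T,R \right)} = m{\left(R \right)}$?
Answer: $-1444$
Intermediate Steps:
$E{\left(T,R \right)} = R$
$k = -1742$ ($k = 4 - \left(\left(\left(-8 - 9\right) 5 + 608\right) + 1223\right) = 4 - \left(\left(\left(-17\right) 5 + 608\right) + 1223\right) = 4 - \left(\left(-85 + 608\right) + 1223\right) = 4 - \left(523 + 1223\right) = 4 - 1746 = -1742$)
$b = 298$ ($b = -2 + \left(-17 - 3\right) \left(-15 + 0\right) = -2 - -300 = -2 + 300 = 298$)
$V = -1742$
$b + V = 298 - 1742 = -1444$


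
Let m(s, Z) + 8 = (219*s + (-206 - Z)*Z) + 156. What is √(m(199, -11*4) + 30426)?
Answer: √81283 ≈ 285.10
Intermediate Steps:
m(s, Z) = 148 + 219*s + Z*(-206 - Z) (m(s, Z) = -8 + ((219*s + (-206 - Z)*Z) + 156) = -8 + ((219*s + Z*(-206 - Z)) + 156) = -8 + (156 + 219*s + Z*(-206 - Z)) = 148 + 219*s + Z*(-206 - Z))
√(m(199, -11*4) + 30426) = √((148 - (-11*4)² - (-2266)*4 + 219*199) + 30426) = √((148 - 1*(-44)² - 206*(-44) + 43581) + 30426) = √((148 - 1*1936 + 9064 + 43581) + 30426) = √((148 - 1936 + 9064 + 43581) + 30426) = √(50857 + 30426) = √81283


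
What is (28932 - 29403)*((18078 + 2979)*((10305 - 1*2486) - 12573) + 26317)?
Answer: 47137049331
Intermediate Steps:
(28932 - 29403)*((18078 + 2979)*((10305 - 1*2486) - 12573) + 26317) = -471*(21057*((10305 - 2486) - 12573) + 26317) = -471*(21057*(7819 - 12573) + 26317) = -471*(21057*(-4754) + 26317) = -471*(-100104978 + 26317) = -471*(-100078661) = 47137049331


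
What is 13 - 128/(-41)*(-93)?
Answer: -11371/41 ≈ -277.34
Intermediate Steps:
13 - 128/(-41)*(-93) = 13 - 128*(-1/41)*(-93) = 13 + (128/41)*(-93) = 13 - 11904/41 = -11371/41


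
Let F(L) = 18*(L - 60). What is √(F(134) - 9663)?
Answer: I*√8331 ≈ 91.274*I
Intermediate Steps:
F(L) = -1080 + 18*L (F(L) = 18*(-60 + L) = -1080 + 18*L)
√(F(134) - 9663) = √((-1080 + 18*134) - 9663) = √((-1080 + 2412) - 9663) = √(1332 - 9663) = √(-8331) = I*√8331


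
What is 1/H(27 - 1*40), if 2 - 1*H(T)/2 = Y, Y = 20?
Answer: -1/36 ≈ -0.027778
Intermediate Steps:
H(T) = -36 (H(T) = 4 - 2*20 = 4 - 40 = -36)
1/H(27 - 1*40) = 1/(-36) = -1/36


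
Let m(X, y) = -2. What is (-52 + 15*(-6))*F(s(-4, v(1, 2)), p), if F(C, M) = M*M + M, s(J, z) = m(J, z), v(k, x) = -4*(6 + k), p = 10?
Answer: -15620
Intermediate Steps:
v(k, x) = -24 - 4*k
s(J, z) = -2
F(C, M) = M + M² (F(C, M) = M² + M = M + M²)
(-52 + 15*(-6))*F(s(-4, v(1, 2)), p) = (-52 + 15*(-6))*(10*(1 + 10)) = (-52 - 90)*(10*11) = -142*110 = -15620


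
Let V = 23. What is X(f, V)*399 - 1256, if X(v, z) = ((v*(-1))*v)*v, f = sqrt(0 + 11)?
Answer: -1256 - 4389*sqrt(11) ≈ -15813.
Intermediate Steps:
f = sqrt(11) ≈ 3.3166
X(v, z) = -v**3 (X(v, z) = ((-v)*v)*v = (-v**2)*v = -v**3)
X(f, V)*399 - 1256 = -(sqrt(11))**3*399 - 1256 = -11*sqrt(11)*399 - 1256 = -4389*sqrt(11) - 1256 = -1256 - 4389*sqrt(11)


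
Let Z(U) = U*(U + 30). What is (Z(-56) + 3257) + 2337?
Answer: 7050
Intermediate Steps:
Z(U) = U*(30 + U)
(Z(-56) + 3257) + 2337 = (-56*(30 - 56) + 3257) + 2337 = (-56*(-26) + 3257) + 2337 = (1456 + 3257) + 2337 = 4713 + 2337 = 7050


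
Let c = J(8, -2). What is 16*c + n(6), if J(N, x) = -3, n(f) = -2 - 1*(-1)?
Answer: -49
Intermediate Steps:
n(f) = -1 (n(f) = -2 + 1 = -1)
c = -3
16*c + n(6) = 16*(-3) - 1 = -48 - 1 = -49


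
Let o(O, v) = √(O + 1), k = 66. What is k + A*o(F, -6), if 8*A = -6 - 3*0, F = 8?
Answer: 255/4 ≈ 63.750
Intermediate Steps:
o(O, v) = √(1 + O)
A = -¾ (A = (-6 - 3*0)/8 = (-6 + 0)/8 = (⅛)*(-6) = -¾ ≈ -0.75000)
k + A*o(F, -6) = 66 - 3*√(1 + 8)/4 = 66 - 3*√9/4 = 66 - ¾*3 = 66 - 9/4 = 255/4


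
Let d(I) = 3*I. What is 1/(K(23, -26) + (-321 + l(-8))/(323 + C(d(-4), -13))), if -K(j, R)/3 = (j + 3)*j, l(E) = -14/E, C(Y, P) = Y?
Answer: -1244/2233013 ≈ -0.00055709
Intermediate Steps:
K(j, R) = -3*j*(3 + j) (K(j, R) = -3*(j + 3)*j = -3*(3 + j)*j = -3*j*(3 + j))
1/(K(23, -26) + (-321 + l(-8))/(323 + C(d(-4), -13))) = 1/(-3*23*(3 + 23) + (-321 - 14/(-8))/(323 + 3*(-4))) = 1/(-3*23*26 + (-321 - 14*(-1/8))/(323 - 12)) = 1/(-1794 + (-321 + 7/4)/311) = 1/(-1794 - 1277/4*1/311) = 1/(-1794 - 1277/1244) = 1/(-2233013/1244) = -1244/2233013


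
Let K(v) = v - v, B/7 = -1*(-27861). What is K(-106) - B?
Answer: -195027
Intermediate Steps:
B = 195027 (B = 7*(-1*(-27861)) = 7*27861 = 195027)
K(v) = 0
K(-106) - B = 0 - 1*195027 = 0 - 195027 = -195027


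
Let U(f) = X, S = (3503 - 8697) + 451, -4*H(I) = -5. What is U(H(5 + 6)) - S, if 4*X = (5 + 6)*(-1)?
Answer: 18961/4 ≈ 4740.3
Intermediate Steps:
H(I) = 5/4 (H(I) = -¼*(-5) = 5/4)
S = -4743 (S = -5194 + 451 = -4743)
X = -11/4 (X = ((5 + 6)*(-1))/4 = (11*(-1))/4 = (¼)*(-11) = -11/4 ≈ -2.7500)
U(f) = -11/4
U(H(5 + 6)) - S = -11/4 - 1*(-4743) = -11/4 + 4743 = 18961/4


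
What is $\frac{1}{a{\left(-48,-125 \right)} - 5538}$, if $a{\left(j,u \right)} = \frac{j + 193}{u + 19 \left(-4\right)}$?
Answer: $- \frac{201}{1113283} \approx -0.00018055$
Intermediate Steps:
$a{\left(j,u \right)} = \frac{193 + j}{-76 + u}$ ($a{\left(j,u \right)} = \frac{193 + j}{u - 76} = \frac{193 + j}{-76 + u}$)
$\frac{1}{a{\left(-48,-125 \right)} - 5538} = \frac{1}{\frac{193 - 48}{-76 - 125} - 5538} = \frac{1}{\frac{1}{-201} \cdot 145 - 5538} = \frac{1}{\left(- \frac{1}{201}\right) 145 - 5538} = \frac{1}{- \frac{145}{201} - 5538} = \frac{1}{- \frac{1113283}{201}} = - \frac{201}{1113283}$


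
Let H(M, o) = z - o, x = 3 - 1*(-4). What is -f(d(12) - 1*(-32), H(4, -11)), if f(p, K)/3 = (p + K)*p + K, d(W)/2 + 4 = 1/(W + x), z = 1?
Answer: -955560/361 ≈ -2647.0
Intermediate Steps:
x = 7 (x = 3 + 4 = 7)
H(M, o) = 1 - o
d(W) = -8 + 2/(7 + W) (d(W) = -8 + 2/(W + 7) = -8 + 2/(7 + W))
f(p, K) = 3*K + 3*p*(K + p) (f(p, K) = 3*((p + K)*p + K) = 3*((K + p)*p + K) = 3*(p*(K + p) + K) = 3*(K + p*(K + p)) = 3*K + 3*p*(K + p))
-f(d(12) - 1*(-32), H(4, -11)) = -(3*(1 - 1*(-11)) + 3*(2*(-27 - 4*12)/(7 + 12) - 1*(-32))² + 3*(1 - 1*(-11))*(2*(-27 - 4*12)/(7 + 12) - 1*(-32))) = -(3*(1 + 11) + 3*(2*(-27 - 48)/19 + 32)² + 3*(1 + 11)*(2*(-27 - 48)/19 + 32)) = -(3*12 + 3*(2*(1/19)*(-75) + 32)² + 3*12*(2*(1/19)*(-75) + 32)) = -(36 + 3*(-150/19 + 32)² + 3*12*(-150/19 + 32)) = -(36 + 3*(458/19)² + 3*12*(458/19)) = -(36 + 3*(209764/361) + 16488/19) = -(36 + 629292/361 + 16488/19) = -1*955560/361 = -955560/361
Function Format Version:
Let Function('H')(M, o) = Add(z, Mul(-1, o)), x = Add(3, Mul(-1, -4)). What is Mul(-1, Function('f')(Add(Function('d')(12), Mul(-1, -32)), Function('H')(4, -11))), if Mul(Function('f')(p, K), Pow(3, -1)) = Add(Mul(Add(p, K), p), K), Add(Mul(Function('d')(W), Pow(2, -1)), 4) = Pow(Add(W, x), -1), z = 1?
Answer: Rational(-955560, 361) ≈ -2647.0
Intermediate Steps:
x = 7 (x = Add(3, 4) = 7)
Function('H')(M, o) = Add(1, Mul(-1, o))
Function('d')(W) = Add(-8, Mul(2, Pow(Add(7, W), -1))) (Function('d')(W) = Add(-8, Mul(2, Pow(Add(W, 7), -1))) = Add(-8, Mul(2, Pow(Add(7, W), -1))))
Function('f')(p, K) = Add(Mul(3, K), Mul(3, p, Add(K, p))) (Function('f')(p, K) = Mul(3, Add(Mul(Add(p, K), p), K)) = Mul(3, Add(Mul(Add(K, p), p), K)) = Mul(3, Add(Mul(p, Add(K, p)), K)) = Mul(3, Add(K, Mul(p, Add(K, p)))) = Add(Mul(3, K), Mul(3, p, Add(K, p))))
Mul(-1, Function('f')(Add(Function('d')(12), Mul(-1, -32)), Function('H')(4, -11))) = Mul(-1, Add(Mul(3, Add(1, Mul(-1, -11))), Mul(3, Pow(Add(Mul(2, Pow(Add(7, 12), -1), Add(-27, Mul(-4, 12))), Mul(-1, -32)), 2)), Mul(3, Add(1, Mul(-1, -11)), Add(Mul(2, Pow(Add(7, 12), -1), Add(-27, Mul(-4, 12))), Mul(-1, -32))))) = Mul(-1, Add(Mul(3, Add(1, 11)), Mul(3, Pow(Add(Mul(2, Pow(19, -1), Add(-27, -48)), 32), 2)), Mul(3, Add(1, 11), Add(Mul(2, Pow(19, -1), Add(-27, -48)), 32)))) = Mul(-1, Add(Mul(3, 12), Mul(3, Pow(Add(Mul(2, Rational(1, 19), -75), 32), 2)), Mul(3, 12, Add(Mul(2, Rational(1, 19), -75), 32)))) = Mul(-1, Add(36, Mul(3, Pow(Add(Rational(-150, 19), 32), 2)), Mul(3, 12, Add(Rational(-150, 19), 32)))) = Mul(-1, Add(36, Mul(3, Pow(Rational(458, 19), 2)), Mul(3, 12, Rational(458, 19)))) = Mul(-1, Add(36, Mul(3, Rational(209764, 361)), Rational(16488, 19))) = Mul(-1, Add(36, Rational(629292, 361), Rational(16488, 19))) = Mul(-1, Rational(955560, 361)) = Rational(-955560, 361)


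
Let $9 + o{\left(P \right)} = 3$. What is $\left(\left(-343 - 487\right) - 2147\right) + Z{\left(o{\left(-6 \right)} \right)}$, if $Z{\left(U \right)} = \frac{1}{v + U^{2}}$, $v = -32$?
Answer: $- \frac{11907}{4} \approx -2976.8$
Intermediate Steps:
$o{\left(P \right)} = -6$ ($o{\left(P \right)} = -9 + 3 = -6$)
$Z{\left(U \right)} = \frac{1}{-32 + U^{2}}$
$\left(\left(-343 - 487\right) - 2147\right) + Z{\left(o{\left(-6 \right)} \right)} = \left(\left(-343 - 487\right) - 2147\right) + \frac{1}{-32 + \left(-6\right)^{2}} = \left(-830 - 2147\right) + \frac{1}{-32 + 36} = -2977 + \frac{1}{4} = - \frac{11907}{4}$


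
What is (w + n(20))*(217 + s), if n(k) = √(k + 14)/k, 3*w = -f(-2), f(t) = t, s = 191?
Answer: 272 + 102*√34/5 ≈ 390.95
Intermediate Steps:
w = ⅔ (w = (-1*(-2))/3 = (⅓)*2 = ⅔ ≈ 0.66667)
n(k) = √(14 + k)/k
(w + n(20))*(217 + s) = (⅔ + √(14 + 20)/20)*(217 + 191) = (⅔ + √34/20)*408 = 272 + 102*√34/5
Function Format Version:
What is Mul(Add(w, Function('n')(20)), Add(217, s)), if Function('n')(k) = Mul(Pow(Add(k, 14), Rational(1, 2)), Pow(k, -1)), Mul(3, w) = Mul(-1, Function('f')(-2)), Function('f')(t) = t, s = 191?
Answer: Add(272, Mul(Rational(102, 5), Pow(34, Rational(1, 2)))) ≈ 390.95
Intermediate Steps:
w = Rational(2, 3) (w = Mul(Rational(1, 3), Mul(-1, -2)) = Mul(Rational(1, 3), 2) = Rational(2, 3) ≈ 0.66667)
Function('n')(k) = Mul(Pow(k, -1), Pow(Add(14, k), Rational(1, 2))) (Function('n')(k) = Mul(Pow(Add(14, k), Rational(1, 2)), Pow(k, -1)) = Mul(Pow(k, -1), Pow(Add(14, k), Rational(1, 2))))
Mul(Add(w, Function('n')(20)), Add(217, s)) = Mul(Add(Rational(2, 3), Mul(Pow(20, -1), Pow(Add(14, 20), Rational(1, 2)))), Add(217, 191)) = Mul(Add(Rational(2, 3), Mul(Rational(1, 20), Pow(34, Rational(1, 2)))), 408) = Add(272, Mul(Rational(102, 5), Pow(34, Rational(1, 2))))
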